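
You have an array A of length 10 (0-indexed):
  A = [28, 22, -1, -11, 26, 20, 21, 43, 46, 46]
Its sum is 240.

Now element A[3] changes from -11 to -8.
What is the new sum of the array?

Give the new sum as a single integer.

Answer: 243

Derivation:
Old value at index 3: -11
New value at index 3: -8
Delta = -8 - -11 = 3
New sum = old_sum + delta = 240 + (3) = 243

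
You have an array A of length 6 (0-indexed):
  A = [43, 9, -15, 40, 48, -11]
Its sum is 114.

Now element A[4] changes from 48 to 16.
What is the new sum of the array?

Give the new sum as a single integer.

Answer: 82

Derivation:
Old value at index 4: 48
New value at index 4: 16
Delta = 16 - 48 = -32
New sum = old_sum + delta = 114 + (-32) = 82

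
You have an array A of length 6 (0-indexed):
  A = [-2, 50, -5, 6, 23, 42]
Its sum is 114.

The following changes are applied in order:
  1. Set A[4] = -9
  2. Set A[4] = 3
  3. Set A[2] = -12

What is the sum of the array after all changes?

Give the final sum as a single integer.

Initial sum: 114
Change 1: A[4] 23 -> -9, delta = -32, sum = 82
Change 2: A[4] -9 -> 3, delta = 12, sum = 94
Change 3: A[2] -5 -> -12, delta = -7, sum = 87

Answer: 87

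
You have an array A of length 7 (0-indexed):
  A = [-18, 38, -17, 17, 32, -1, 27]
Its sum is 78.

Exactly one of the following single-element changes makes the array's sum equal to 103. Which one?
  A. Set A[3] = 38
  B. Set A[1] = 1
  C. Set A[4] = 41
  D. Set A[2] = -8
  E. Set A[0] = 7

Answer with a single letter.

Answer: E

Derivation:
Option A: A[3] 17->38, delta=21, new_sum=78+(21)=99
Option B: A[1] 38->1, delta=-37, new_sum=78+(-37)=41
Option C: A[4] 32->41, delta=9, new_sum=78+(9)=87
Option D: A[2] -17->-8, delta=9, new_sum=78+(9)=87
Option E: A[0] -18->7, delta=25, new_sum=78+(25)=103 <-- matches target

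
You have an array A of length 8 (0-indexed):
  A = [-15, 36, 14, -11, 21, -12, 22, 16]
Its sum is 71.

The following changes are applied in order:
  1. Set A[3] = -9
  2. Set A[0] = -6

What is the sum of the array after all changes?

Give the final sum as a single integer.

Answer: 82

Derivation:
Initial sum: 71
Change 1: A[3] -11 -> -9, delta = 2, sum = 73
Change 2: A[0] -15 -> -6, delta = 9, sum = 82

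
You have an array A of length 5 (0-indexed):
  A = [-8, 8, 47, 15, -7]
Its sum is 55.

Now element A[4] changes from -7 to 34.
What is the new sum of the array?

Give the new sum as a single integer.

Answer: 96

Derivation:
Old value at index 4: -7
New value at index 4: 34
Delta = 34 - -7 = 41
New sum = old_sum + delta = 55 + (41) = 96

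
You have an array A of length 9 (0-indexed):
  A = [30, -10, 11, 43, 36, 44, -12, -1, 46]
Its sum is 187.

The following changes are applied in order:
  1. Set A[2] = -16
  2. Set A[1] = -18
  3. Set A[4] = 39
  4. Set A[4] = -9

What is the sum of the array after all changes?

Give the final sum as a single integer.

Initial sum: 187
Change 1: A[2] 11 -> -16, delta = -27, sum = 160
Change 2: A[1] -10 -> -18, delta = -8, sum = 152
Change 3: A[4] 36 -> 39, delta = 3, sum = 155
Change 4: A[4] 39 -> -9, delta = -48, sum = 107

Answer: 107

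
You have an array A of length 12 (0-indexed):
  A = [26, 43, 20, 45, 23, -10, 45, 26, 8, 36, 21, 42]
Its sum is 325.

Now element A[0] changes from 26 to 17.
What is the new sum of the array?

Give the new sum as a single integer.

Answer: 316

Derivation:
Old value at index 0: 26
New value at index 0: 17
Delta = 17 - 26 = -9
New sum = old_sum + delta = 325 + (-9) = 316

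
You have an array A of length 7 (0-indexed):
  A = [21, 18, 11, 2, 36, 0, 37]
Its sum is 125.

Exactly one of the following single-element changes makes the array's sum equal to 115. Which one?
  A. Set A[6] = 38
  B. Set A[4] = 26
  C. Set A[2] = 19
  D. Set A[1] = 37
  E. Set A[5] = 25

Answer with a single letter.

Option A: A[6] 37->38, delta=1, new_sum=125+(1)=126
Option B: A[4] 36->26, delta=-10, new_sum=125+(-10)=115 <-- matches target
Option C: A[2] 11->19, delta=8, new_sum=125+(8)=133
Option D: A[1] 18->37, delta=19, new_sum=125+(19)=144
Option E: A[5] 0->25, delta=25, new_sum=125+(25)=150

Answer: B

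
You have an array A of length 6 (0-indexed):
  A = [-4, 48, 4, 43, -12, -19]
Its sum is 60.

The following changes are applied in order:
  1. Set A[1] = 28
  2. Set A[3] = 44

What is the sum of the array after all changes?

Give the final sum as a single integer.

Answer: 41

Derivation:
Initial sum: 60
Change 1: A[1] 48 -> 28, delta = -20, sum = 40
Change 2: A[3] 43 -> 44, delta = 1, sum = 41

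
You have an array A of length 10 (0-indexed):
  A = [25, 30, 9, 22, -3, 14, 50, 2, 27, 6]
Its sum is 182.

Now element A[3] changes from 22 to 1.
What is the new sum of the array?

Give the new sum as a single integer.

Answer: 161

Derivation:
Old value at index 3: 22
New value at index 3: 1
Delta = 1 - 22 = -21
New sum = old_sum + delta = 182 + (-21) = 161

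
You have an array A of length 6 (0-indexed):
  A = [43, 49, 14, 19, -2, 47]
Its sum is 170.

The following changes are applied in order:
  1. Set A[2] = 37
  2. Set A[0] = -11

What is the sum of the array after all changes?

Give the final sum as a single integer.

Answer: 139

Derivation:
Initial sum: 170
Change 1: A[2] 14 -> 37, delta = 23, sum = 193
Change 2: A[0] 43 -> -11, delta = -54, sum = 139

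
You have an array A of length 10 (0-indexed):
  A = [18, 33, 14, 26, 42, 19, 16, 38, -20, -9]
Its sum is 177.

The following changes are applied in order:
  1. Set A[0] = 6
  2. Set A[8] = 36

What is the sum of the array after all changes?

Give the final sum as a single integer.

Answer: 221

Derivation:
Initial sum: 177
Change 1: A[0] 18 -> 6, delta = -12, sum = 165
Change 2: A[8] -20 -> 36, delta = 56, sum = 221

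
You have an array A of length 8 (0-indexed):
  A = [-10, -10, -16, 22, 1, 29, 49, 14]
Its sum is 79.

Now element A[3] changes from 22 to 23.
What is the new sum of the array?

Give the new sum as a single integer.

Old value at index 3: 22
New value at index 3: 23
Delta = 23 - 22 = 1
New sum = old_sum + delta = 79 + (1) = 80

Answer: 80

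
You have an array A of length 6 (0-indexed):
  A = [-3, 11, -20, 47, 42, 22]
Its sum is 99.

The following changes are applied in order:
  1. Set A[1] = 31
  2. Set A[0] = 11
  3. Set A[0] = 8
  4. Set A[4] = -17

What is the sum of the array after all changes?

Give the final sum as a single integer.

Initial sum: 99
Change 1: A[1] 11 -> 31, delta = 20, sum = 119
Change 2: A[0] -3 -> 11, delta = 14, sum = 133
Change 3: A[0] 11 -> 8, delta = -3, sum = 130
Change 4: A[4] 42 -> -17, delta = -59, sum = 71

Answer: 71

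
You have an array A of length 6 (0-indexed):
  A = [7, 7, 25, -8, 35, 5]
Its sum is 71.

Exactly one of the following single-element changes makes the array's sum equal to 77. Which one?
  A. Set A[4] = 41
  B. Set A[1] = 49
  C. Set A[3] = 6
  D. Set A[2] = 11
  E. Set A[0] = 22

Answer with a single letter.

Option A: A[4] 35->41, delta=6, new_sum=71+(6)=77 <-- matches target
Option B: A[1] 7->49, delta=42, new_sum=71+(42)=113
Option C: A[3] -8->6, delta=14, new_sum=71+(14)=85
Option D: A[2] 25->11, delta=-14, new_sum=71+(-14)=57
Option E: A[0] 7->22, delta=15, new_sum=71+(15)=86

Answer: A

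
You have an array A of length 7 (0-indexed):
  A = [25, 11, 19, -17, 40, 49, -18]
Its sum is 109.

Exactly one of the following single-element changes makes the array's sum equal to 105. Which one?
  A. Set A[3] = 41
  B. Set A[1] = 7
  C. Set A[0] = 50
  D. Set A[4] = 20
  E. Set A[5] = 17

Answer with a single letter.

Option A: A[3] -17->41, delta=58, new_sum=109+(58)=167
Option B: A[1] 11->7, delta=-4, new_sum=109+(-4)=105 <-- matches target
Option C: A[0] 25->50, delta=25, new_sum=109+(25)=134
Option D: A[4] 40->20, delta=-20, new_sum=109+(-20)=89
Option E: A[5] 49->17, delta=-32, new_sum=109+(-32)=77

Answer: B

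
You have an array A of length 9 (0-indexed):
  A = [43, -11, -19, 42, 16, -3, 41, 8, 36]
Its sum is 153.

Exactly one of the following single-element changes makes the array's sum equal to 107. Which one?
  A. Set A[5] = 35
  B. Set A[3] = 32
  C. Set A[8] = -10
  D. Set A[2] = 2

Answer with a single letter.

Option A: A[5] -3->35, delta=38, new_sum=153+(38)=191
Option B: A[3] 42->32, delta=-10, new_sum=153+(-10)=143
Option C: A[8] 36->-10, delta=-46, new_sum=153+(-46)=107 <-- matches target
Option D: A[2] -19->2, delta=21, new_sum=153+(21)=174

Answer: C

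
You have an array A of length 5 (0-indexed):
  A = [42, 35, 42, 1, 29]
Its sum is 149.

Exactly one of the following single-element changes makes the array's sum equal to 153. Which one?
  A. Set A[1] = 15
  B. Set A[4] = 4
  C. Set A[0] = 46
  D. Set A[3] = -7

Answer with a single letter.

Option A: A[1] 35->15, delta=-20, new_sum=149+(-20)=129
Option B: A[4] 29->4, delta=-25, new_sum=149+(-25)=124
Option C: A[0] 42->46, delta=4, new_sum=149+(4)=153 <-- matches target
Option D: A[3] 1->-7, delta=-8, new_sum=149+(-8)=141

Answer: C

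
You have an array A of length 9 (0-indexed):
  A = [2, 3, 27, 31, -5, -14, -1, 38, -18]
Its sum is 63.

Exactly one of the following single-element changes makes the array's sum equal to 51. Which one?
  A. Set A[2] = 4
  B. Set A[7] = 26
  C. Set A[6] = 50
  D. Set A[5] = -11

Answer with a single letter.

Answer: B

Derivation:
Option A: A[2] 27->4, delta=-23, new_sum=63+(-23)=40
Option B: A[7] 38->26, delta=-12, new_sum=63+(-12)=51 <-- matches target
Option C: A[6] -1->50, delta=51, new_sum=63+(51)=114
Option D: A[5] -14->-11, delta=3, new_sum=63+(3)=66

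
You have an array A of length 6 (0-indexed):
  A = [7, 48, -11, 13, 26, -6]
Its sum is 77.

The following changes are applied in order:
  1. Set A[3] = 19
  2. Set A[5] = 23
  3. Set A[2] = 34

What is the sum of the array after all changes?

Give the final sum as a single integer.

Answer: 157

Derivation:
Initial sum: 77
Change 1: A[3] 13 -> 19, delta = 6, sum = 83
Change 2: A[5] -6 -> 23, delta = 29, sum = 112
Change 3: A[2] -11 -> 34, delta = 45, sum = 157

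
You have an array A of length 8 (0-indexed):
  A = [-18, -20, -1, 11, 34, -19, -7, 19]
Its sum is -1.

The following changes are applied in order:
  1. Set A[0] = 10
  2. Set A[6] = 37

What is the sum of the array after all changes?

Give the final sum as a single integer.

Initial sum: -1
Change 1: A[0] -18 -> 10, delta = 28, sum = 27
Change 2: A[6] -7 -> 37, delta = 44, sum = 71

Answer: 71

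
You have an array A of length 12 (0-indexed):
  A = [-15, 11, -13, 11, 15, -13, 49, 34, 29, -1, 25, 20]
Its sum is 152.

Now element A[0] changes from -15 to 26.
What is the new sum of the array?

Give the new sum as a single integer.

Answer: 193

Derivation:
Old value at index 0: -15
New value at index 0: 26
Delta = 26 - -15 = 41
New sum = old_sum + delta = 152 + (41) = 193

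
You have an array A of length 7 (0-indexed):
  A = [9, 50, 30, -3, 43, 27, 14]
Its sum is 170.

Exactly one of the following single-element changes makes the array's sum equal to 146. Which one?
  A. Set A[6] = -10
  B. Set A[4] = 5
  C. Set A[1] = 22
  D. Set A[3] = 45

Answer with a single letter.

Option A: A[6] 14->-10, delta=-24, new_sum=170+(-24)=146 <-- matches target
Option B: A[4] 43->5, delta=-38, new_sum=170+(-38)=132
Option C: A[1] 50->22, delta=-28, new_sum=170+(-28)=142
Option D: A[3] -3->45, delta=48, new_sum=170+(48)=218

Answer: A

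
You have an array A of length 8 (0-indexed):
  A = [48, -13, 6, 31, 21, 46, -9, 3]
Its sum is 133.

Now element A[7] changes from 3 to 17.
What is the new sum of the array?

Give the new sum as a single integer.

Old value at index 7: 3
New value at index 7: 17
Delta = 17 - 3 = 14
New sum = old_sum + delta = 133 + (14) = 147

Answer: 147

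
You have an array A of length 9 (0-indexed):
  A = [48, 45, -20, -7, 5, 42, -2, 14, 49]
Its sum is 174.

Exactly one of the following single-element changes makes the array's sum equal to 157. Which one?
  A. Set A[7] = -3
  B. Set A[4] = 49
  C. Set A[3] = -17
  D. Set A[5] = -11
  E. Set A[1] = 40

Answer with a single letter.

Option A: A[7] 14->-3, delta=-17, new_sum=174+(-17)=157 <-- matches target
Option B: A[4] 5->49, delta=44, new_sum=174+(44)=218
Option C: A[3] -7->-17, delta=-10, new_sum=174+(-10)=164
Option D: A[5] 42->-11, delta=-53, new_sum=174+(-53)=121
Option E: A[1] 45->40, delta=-5, new_sum=174+(-5)=169

Answer: A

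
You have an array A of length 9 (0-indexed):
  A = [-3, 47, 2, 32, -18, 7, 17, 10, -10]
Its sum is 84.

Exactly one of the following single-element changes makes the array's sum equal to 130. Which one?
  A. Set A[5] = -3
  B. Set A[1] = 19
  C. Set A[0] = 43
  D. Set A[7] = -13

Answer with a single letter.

Answer: C

Derivation:
Option A: A[5] 7->-3, delta=-10, new_sum=84+(-10)=74
Option B: A[1] 47->19, delta=-28, new_sum=84+(-28)=56
Option C: A[0] -3->43, delta=46, new_sum=84+(46)=130 <-- matches target
Option D: A[7] 10->-13, delta=-23, new_sum=84+(-23)=61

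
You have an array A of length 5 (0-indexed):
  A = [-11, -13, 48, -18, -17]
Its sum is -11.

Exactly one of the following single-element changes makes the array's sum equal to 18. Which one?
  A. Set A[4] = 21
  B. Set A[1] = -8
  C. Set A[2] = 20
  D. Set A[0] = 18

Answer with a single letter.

Answer: D

Derivation:
Option A: A[4] -17->21, delta=38, new_sum=-11+(38)=27
Option B: A[1] -13->-8, delta=5, new_sum=-11+(5)=-6
Option C: A[2] 48->20, delta=-28, new_sum=-11+(-28)=-39
Option D: A[0] -11->18, delta=29, new_sum=-11+(29)=18 <-- matches target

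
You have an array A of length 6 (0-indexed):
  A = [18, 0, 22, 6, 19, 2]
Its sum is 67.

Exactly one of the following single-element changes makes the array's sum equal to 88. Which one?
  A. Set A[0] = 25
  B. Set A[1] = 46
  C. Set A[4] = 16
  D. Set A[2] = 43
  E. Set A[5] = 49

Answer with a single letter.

Option A: A[0] 18->25, delta=7, new_sum=67+(7)=74
Option B: A[1] 0->46, delta=46, new_sum=67+(46)=113
Option C: A[4] 19->16, delta=-3, new_sum=67+(-3)=64
Option D: A[2] 22->43, delta=21, new_sum=67+(21)=88 <-- matches target
Option E: A[5] 2->49, delta=47, new_sum=67+(47)=114

Answer: D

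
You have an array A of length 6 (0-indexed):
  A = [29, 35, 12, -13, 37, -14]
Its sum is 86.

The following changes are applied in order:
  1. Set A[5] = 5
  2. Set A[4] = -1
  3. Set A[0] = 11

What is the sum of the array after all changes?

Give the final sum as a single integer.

Initial sum: 86
Change 1: A[5] -14 -> 5, delta = 19, sum = 105
Change 2: A[4] 37 -> -1, delta = -38, sum = 67
Change 3: A[0] 29 -> 11, delta = -18, sum = 49

Answer: 49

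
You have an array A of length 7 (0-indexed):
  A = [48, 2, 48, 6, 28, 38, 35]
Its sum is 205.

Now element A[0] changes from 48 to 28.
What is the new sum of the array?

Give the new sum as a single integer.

Answer: 185

Derivation:
Old value at index 0: 48
New value at index 0: 28
Delta = 28 - 48 = -20
New sum = old_sum + delta = 205 + (-20) = 185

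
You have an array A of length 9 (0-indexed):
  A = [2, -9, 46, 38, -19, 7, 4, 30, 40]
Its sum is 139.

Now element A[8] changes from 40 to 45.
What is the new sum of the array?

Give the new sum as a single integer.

Answer: 144

Derivation:
Old value at index 8: 40
New value at index 8: 45
Delta = 45 - 40 = 5
New sum = old_sum + delta = 139 + (5) = 144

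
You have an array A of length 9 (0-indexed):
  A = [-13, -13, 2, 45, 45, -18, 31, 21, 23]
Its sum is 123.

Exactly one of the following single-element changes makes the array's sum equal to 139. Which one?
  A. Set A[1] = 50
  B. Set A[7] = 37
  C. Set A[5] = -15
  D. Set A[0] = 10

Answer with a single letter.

Option A: A[1] -13->50, delta=63, new_sum=123+(63)=186
Option B: A[7] 21->37, delta=16, new_sum=123+(16)=139 <-- matches target
Option C: A[5] -18->-15, delta=3, new_sum=123+(3)=126
Option D: A[0] -13->10, delta=23, new_sum=123+(23)=146

Answer: B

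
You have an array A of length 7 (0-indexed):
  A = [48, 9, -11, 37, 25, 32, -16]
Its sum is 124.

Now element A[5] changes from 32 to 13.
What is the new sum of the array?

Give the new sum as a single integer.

Answer: 105

Derivation:
Old value at index 5: 32
New value at index 5: 13
Delta = 13 - 32 = -19
New sum = old_sum + delta = 124 + (-19) = 105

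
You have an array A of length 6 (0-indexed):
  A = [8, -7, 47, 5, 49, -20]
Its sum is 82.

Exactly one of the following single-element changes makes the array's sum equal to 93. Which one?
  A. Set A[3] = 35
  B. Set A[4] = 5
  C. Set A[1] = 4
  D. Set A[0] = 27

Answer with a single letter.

Answer: C

Derivation:
Option A: A[3] 5->35, delta=30, new_sum=82+(30)=112
Option B: A[4] 49->5, delta=-44, new_sum=82+(-44)=38
Option C: A[1] -7->4, delta=11, new_sum=82+(11)=93 <-- matches target
Option D: A[0] 8->27, delta=19, new_sum=82+(19)=101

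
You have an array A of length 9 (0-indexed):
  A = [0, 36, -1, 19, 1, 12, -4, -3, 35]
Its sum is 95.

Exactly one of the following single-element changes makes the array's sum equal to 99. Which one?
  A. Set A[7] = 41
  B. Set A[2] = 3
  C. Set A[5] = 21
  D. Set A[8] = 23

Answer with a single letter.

Option A: A[7] -3->41, delta=44, new_sum=95+(44)=139
Option B: A[2] -1->3, delta=4, new_sum=95+(4)=99 <-- matches target
Option C: A[5] 12->21, delta=9, new_sum=95+(9)=104
Option D: A[8] 35->23, delta=-12, new_sum=95+(-12)=83

Answer: B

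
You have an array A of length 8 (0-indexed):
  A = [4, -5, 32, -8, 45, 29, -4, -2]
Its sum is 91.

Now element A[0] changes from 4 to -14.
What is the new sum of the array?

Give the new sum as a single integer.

Answer: 73

Derivation:
Old value at index 0: 4
New value at index 0: -14
Delta = -14 - 4 = -18
New sum = old_sum + delta = 91 + (-18) = 73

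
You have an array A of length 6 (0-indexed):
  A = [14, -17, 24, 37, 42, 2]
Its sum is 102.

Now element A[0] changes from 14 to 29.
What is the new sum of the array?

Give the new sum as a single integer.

Answer: 117

Derivation:
Old value at index 0: 14
New value at index 0: 29
Delta = 29 - 14 = 15
New sum = old_sum + delta = 102 + (15) = 117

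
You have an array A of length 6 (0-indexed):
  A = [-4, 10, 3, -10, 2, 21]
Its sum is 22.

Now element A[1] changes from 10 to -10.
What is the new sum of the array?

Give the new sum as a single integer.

Answer: 2

Derivation:
Old value at index 1: 10
New value at index 1: -10
Delta = -10 - 10 = -20
New sum = old_sum + delta = 22 + (-20) = 2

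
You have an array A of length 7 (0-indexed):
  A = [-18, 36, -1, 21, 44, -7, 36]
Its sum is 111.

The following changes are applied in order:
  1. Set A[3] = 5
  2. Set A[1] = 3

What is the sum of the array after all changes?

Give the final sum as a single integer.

Answer: 62

Derivation:
Initial sum: 111
Change 1: A[3] 21 -> 5, delta = -16, sum = 95
Change 2: A[1] 36 -> 3, delta = -33, sum = 62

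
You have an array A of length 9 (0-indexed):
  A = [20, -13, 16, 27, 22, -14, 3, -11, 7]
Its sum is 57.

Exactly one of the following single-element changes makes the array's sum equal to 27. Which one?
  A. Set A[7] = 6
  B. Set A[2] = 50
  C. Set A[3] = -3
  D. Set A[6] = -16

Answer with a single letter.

Answer: C

Derivation:
Option A: A[7] -11->6, delta=17, new_sum=57+(17)=74
Option B: A[2] 16->50, delta=34, new_sum=57+(34)=91
Option C: A[3] 27->-3, delta=-30, new_sum=57+(-30)=27 <-- matches target
Option D: A[6] 3->-16, delta=-19, new_sum=57+(-19)=38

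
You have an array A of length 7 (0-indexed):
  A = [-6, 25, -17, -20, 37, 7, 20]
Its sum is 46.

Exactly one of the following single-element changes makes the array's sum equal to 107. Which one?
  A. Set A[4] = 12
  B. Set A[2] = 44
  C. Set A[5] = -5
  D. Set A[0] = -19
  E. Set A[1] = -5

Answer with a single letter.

Option A: A[4] 37->12, delta=-25, new_sum=46+(-25)=21
Option B: A[2] -17->44, delta=61, new_sum=46+(61)=107 <-- matches target
Option C: A[5] 7->-5, delta=-12, new_sum=46+(-12)=34
Option D: A[0] -6->-19, delta=-13, new_sum=46+(-13)=33
Option E: A[1] 25->-5, delta=-30, new_sum=46+(-30)=16

Answer: B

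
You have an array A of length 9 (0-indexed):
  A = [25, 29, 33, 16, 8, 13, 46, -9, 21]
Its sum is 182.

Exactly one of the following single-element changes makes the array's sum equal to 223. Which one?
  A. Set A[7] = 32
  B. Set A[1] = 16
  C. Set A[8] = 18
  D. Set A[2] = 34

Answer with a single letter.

Answer: A

Derivation:
Option A: A[7] -9->32, delta=41, new_sum=182+(41)=223 <-- matches target
Option B: A[1] 29->16, delta=-13, new_sum=182+(-13)=169
Option C: A[8] 21->18, delta=-3, new_sum=182+(-3)=179
Option D: A[2] 33->34, delta=1, new_sum=182+(1)=183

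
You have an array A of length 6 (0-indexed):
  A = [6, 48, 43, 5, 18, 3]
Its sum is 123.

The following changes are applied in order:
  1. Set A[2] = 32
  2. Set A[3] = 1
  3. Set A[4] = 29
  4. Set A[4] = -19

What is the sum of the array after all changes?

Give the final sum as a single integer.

Initial sum: 123
Change 1: A[2] 43 -> 32, delta = -11, sum = 112
Change 2: A[3] 5 -> 1, delta = -4, sum = 108
Change 3: A[4] 18 -> 29, delta = 11, sum = 119
Change 4: A[4] 29 -> -19, delta = -48, sum = 71

Answer: 71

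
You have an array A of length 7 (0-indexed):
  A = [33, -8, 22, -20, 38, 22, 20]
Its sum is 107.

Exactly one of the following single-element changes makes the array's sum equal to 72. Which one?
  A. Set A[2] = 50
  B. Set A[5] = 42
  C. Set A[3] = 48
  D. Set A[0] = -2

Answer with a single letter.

Answer: D

Derivation:
Option A: A[2] 22->50, delta=28, new_sum=107+(28)=135
Option B: A[5] 22->42, delta=20, new_sum=107+(20)=127
Option C: A[3] -20->48, delta=68, new_sum=107+(68)=175
Option D: A[0] 33->-2, delta=-35, new_sum=107+(-35)=72 <-- matches target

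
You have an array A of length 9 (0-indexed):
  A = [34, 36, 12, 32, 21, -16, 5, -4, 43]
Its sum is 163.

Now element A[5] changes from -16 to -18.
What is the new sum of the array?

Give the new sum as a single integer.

Answer: 161

Derivation:
Old value at index 5: -16
New value at index 5: -18
Delta = -18 - -16 = -2
New sum = old_sum + delta = 163 + (-2) = 161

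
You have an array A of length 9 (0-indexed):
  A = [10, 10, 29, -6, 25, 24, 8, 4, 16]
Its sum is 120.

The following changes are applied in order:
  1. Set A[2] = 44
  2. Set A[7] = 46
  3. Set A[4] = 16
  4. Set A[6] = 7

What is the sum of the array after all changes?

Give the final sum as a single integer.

Answer: 167

Derivation:
Initial sum: 120
Change 1: A[2] 29 -> 44, delta = 15, sum = 135
Change 2: A[7] 4 -> 46, delta = 42, sum = 177
Change 3: A[4] 25 -> 16, delta = -9, sum = 168
Change 4: A[6] 8 -> 7, delta = -1, sum = 167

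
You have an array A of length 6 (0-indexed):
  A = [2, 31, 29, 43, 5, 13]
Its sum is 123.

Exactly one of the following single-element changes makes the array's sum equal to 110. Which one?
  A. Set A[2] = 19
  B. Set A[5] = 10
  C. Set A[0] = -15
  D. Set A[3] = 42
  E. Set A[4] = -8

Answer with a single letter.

Option A: A[2] 29->19, delta=-10, new_sum=123+(-10)=113
Option B: A[5] 13->10, delta=-3, new_sum=123+(-3)=120
Option C: A[0] 2->-15, delta=-17, new_sum=123+(-17)=106
Option D: A[3] 43->42, delta=-1, new_sum=123+(-1)=122
Option E: A[4] 5->-8, delta=-13, new_sum=123+(-13)=110 <-- matches target

Answer: E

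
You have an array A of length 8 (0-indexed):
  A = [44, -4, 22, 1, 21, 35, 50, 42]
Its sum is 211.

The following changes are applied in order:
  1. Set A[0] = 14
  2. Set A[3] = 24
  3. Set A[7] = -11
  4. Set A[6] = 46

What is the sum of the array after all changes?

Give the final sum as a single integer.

Answer: 147

Derivation:
Initial sum: 211
Change 1: A[0] 44 -> 14, delta = -30, sum = 181
Change 2: A[3] 1 -> 24, delta = 23, sum = 204
Change 3: A[7] 42 -> -11, delta = -53, sum = 151
Change 4: A[6] 50 -> 46, delta = -4, sum = 147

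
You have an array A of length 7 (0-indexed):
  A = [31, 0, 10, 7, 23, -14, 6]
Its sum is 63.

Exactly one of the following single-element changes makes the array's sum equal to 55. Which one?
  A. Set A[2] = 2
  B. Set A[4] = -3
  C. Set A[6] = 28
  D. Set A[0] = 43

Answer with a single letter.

Option A: A[2] 10->2, delta=-8, new_sum=63+(-8)=55 <-- matches target
Option B: A[4] 23->-3, delta=-26, new_sum=63+(-26)=37
Option C: A[6] 6->28, delta=22, new_sum=63+(22)=85
Option D: A[0] 31->43, delta=12, new_sum=63+(12)=75

Answer: A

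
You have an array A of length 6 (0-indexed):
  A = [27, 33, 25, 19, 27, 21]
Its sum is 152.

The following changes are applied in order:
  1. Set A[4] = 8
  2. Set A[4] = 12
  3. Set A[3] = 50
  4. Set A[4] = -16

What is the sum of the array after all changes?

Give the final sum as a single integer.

Initial sum: 152
Change 1: A[4] 27 -> 8, delta = -19, sum = 133
Change 2: A[4] 8 -> 12, delta = 4, sum = 137
Change 3: A[3] 19 -> 50, delta = 31, sum = 168
Change 4: A[4] 12 -> -16, delta = -28, sum = 140

Answer: 140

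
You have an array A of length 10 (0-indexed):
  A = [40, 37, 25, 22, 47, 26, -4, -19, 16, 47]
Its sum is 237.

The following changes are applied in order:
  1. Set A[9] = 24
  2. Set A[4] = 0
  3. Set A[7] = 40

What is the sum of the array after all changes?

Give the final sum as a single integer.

Answer: 226

Derivation:
Initial sum: 237
Change 1: A[9] 47 -> 24, delta = -23, sum = 214
Change 2: A[4] 47 -> 0, delta = -47, sum = 167
Change 3: A[7] -19 -> 40, delta = 59, sum = 226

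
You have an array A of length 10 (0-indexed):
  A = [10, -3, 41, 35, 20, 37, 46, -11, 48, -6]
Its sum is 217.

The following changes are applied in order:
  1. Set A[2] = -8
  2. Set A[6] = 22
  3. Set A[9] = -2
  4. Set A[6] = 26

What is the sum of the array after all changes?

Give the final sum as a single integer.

Initial sum: 217
Change 1: A[2] 41 -> -8, delta = -49, sum = 168
Change 2: A[6] 46 -> 22, delta = -24, sum = 144
Change 3: A[9] -6 -> -2, delta = 4, sum = 148
Change 4: A[6] 22 -> 26, delta = 4, sum = 152

Answer: 152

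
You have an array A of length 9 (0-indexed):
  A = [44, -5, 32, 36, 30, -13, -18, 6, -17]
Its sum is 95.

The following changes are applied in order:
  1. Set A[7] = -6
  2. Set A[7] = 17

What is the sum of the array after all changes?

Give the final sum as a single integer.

Initial sum: 95
Change 1: A[7] 6 -> -6, delta = -12, sum = 83
Change 2: A[7] -6 -> 17, delta = 23, sum = 106

Answer: 106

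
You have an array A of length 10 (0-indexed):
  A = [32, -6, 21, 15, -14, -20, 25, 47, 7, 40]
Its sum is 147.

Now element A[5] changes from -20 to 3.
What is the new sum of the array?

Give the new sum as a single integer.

Old value at index 5: -20
New value at index 5: 3
Delta = 3 - -20 = 23
New sum = old_sum + delta = 147 + (23) = 170

Answer: 170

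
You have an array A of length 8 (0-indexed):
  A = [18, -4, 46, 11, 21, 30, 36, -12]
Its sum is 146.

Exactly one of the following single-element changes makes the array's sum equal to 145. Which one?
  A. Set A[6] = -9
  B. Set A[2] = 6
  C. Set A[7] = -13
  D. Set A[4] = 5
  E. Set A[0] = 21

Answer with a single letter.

Option A: A[6] 36->-9, delta=-45, new_sum=146+(-45)=101
Option B: A[2] 46->6, delta=-40, new_sum=146+(-40)=106
Option C: A[7] -12->-13, delta=-1, new_sum=146+(-1)=145 <-- matches target
Option D: A[4] 21->5, delta=-16, new_sum=146+(-16)=130
Option E: A[0] 18->21, delta=3, new_sum=146+(3)=149

Answer: C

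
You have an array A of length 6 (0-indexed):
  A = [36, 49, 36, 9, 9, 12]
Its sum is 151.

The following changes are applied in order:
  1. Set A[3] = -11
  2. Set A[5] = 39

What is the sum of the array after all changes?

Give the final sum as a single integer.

Initial sum: 151
Change 1: A[3] 9 -> -11, delta = -20, sum = 131
Change 2: A[5] 12 -> 39, delta = 27, sum = 158

Answer: 158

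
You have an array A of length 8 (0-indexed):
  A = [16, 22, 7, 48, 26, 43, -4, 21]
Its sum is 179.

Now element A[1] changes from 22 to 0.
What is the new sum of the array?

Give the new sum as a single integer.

Old value at index 1: 22
New value at index 1: 0
Delta = 0 - 22 = -22
New sum = old_sum + delta = 179 + (-22) = 157

Answer: 157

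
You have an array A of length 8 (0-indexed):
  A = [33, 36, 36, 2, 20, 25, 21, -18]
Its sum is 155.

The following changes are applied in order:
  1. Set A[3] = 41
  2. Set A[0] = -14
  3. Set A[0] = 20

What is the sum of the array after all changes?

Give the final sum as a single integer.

Initial sum: 155
Change 1: A[3] 2 -> 41, delta = 39, sum = 194
Change 2: A[0] 33 -> -14, delta = -47, sum = 147
Change 3: A[0] -14 -> 20, delta = 34, sum = 181

Answer: 181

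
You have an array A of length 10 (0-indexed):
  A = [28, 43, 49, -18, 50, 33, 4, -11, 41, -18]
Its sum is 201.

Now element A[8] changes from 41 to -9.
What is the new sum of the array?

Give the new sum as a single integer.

Answer: 151

Derivation:
Old value at index 8: 41
New value at index 8: -9
Delta = -9 - 41 = -50
New sum = old_sum + delta = 201 + (-50) = 151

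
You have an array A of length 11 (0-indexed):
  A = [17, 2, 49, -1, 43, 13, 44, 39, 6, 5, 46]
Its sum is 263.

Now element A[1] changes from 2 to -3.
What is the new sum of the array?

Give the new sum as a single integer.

Old value at index 1: 2
New value at index 1: -3
Delta = -3 - 2 = -5
New sum = old_sum + delta = 263 + (-5) = 258

Answer: 258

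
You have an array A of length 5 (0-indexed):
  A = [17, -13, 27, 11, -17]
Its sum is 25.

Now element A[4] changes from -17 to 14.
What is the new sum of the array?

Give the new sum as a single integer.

Answer: 56

Derivation:
Old value at index 4: -17
New value at index 4: 14
Delta = 14 - -17 = 31
New sum = old_sum + delta = 25 + (31) = 56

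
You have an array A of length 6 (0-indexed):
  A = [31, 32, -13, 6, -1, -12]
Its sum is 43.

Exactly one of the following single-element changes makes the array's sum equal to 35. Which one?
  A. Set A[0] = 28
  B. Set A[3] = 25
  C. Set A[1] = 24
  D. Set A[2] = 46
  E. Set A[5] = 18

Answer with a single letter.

Answer: C

Derivation:
Option A: A[0] 31->28, delta=-3, new_sum=43+(-3)=40
Option B: A[3] 6->25, delta=19, new_sum=43+(19)=62
Option C: A[1] 32->24, delta=-8, new_sum=43+(-8)=35 <-- matches target
Option D: A[2] -13->46, delta=59, new_sum=43+(59)=102
Option E: A[5] -12->18, delta=30, new_sum=43+(30)=73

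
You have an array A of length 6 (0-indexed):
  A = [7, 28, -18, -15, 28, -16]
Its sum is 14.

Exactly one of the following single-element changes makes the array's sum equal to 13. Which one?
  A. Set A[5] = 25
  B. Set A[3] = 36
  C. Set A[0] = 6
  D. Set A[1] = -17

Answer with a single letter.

Answer: C

Derivation:
Option A: A[5] -16->25, delta=41, new_sum=14+(41)=55
Option B: A[3] -15->36, delta=51, new_sum=14+(51)=65
Option C: A[0] 7->6, delta=-1, new_sum=14+(-1)=13 <-- matches target
Option D: A[1] 28->-17, delta=-45, new_sum=14+(-45)=-31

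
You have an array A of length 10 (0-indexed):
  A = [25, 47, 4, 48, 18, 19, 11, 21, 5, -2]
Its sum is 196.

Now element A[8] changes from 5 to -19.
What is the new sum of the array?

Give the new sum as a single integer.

Old value at index 8: 5
New value at index 8: -19
Delta = -19 - 5 = -24
New sum = old_sum + delta = 196 + (-24) = 172

Answer: 172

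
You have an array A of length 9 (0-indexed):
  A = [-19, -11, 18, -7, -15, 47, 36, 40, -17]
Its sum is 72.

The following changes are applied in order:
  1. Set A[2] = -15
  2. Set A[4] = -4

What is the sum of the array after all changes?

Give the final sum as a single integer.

Initial sum: 72
Change 1: A[2] 18 -> -15, delta = -33, sum = 39
Change 2: A[4] -15 -> -4, delta = 11, sum = 50

Answer: 50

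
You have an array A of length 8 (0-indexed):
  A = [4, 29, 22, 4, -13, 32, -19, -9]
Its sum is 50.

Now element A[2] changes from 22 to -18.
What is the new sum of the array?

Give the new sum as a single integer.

Answer: 10

Derivation:
Old value at index 2: 22
New value at index 2: -18
Delta = -18 - 22 = -40
New sum = old_sum + delta = 50 + (-40) = 10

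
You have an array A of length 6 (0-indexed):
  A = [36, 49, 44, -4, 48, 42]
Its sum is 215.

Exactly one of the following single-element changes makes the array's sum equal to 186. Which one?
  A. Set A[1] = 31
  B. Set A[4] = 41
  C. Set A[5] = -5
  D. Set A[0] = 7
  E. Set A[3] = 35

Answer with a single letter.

Answer: D

Derivation:
Option A: A[1] 49->31, delta=-18, new_sum=215+(-18)=197
Option B: A[4] 48->41, delta=-7, new_sum=215+(-7)=208
Option C: A[5] 42->-5, delta=-47, new_sum=215+(-47)=168
Option D: A[0] 36->7, delta=-29, new_sum=215+(-29)=186 <-- matches target
Option E: A[3] -4->35, delta=39, new_sum=215+(39)=254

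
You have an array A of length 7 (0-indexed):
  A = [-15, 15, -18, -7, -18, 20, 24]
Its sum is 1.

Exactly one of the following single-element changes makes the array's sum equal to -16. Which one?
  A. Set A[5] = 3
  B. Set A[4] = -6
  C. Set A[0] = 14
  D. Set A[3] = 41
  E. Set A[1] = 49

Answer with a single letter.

Answer: A

Derivation:
Option A: A[5] 20->3, delta=-17, new_sum=1+(-17)=-16 <-- matches target
Option B: A[4] -18->-6, delta=12, new_sum=1+(12)=13
Option C: A[0] -15->14, delta=29, new_sum=1+(29)=30
Option D: A[3] -7->41, delta=48, new_sum=1+(48)=49
Option E: A[1] 15->49, delta=34, new_sum=1+(34)=35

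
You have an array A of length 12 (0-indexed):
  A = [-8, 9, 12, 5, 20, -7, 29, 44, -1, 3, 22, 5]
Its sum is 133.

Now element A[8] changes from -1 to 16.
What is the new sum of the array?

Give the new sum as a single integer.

Old value at index 8: -1
New value at index 8: 16
Delta = 16 - -1 = 17
New sum = old_sum + delta = 133 + (17) = 150

Answer: 150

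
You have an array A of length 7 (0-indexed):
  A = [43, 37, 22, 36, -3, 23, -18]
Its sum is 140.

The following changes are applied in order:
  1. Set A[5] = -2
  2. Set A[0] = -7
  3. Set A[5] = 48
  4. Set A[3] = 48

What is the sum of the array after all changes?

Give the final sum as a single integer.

Answer: 127

Derivation:
Initial sum: 140
Change 1: A[5] 23 -> -2, delta = -25, sum = 115
Change 2: A[0] 43 -> -7, delta = -50, sum = 65
Change 3: A[5] -2 -> 48, delta = 50, sum = 115
Change 4: A[3] 36 -> 48, delta = 12, sum = 127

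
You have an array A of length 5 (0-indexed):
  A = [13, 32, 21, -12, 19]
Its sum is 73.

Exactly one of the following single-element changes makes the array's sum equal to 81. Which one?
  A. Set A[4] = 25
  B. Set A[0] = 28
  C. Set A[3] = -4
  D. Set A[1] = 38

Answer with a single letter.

Option A: A[4] 19->25, delta=6, new_sum=73+(6)=79
Option B: A[0] 13->28, delta=15, new_sum=73+(15)=88
Option C: A[3] -12->-4, delta=8, new_sum=73+(8)=81 <-- matches target
Option D: A[1] 32->38, delta=6, new_sum=73+(6)=79

Answer: C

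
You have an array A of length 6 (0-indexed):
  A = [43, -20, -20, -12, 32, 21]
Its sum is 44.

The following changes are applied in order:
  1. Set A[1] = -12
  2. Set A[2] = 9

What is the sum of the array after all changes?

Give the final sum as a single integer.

Answer: 81

Derivation:
Initial sum: 44
Change 1: A[1] -20 -> -12, delta = 8, sum = 52
Change 2: A[2] -20 -> 9, delta = 29, sum = 81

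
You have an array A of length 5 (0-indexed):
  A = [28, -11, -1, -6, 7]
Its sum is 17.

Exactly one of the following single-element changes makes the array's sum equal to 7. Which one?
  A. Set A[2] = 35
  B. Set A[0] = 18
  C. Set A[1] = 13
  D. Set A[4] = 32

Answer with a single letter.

Option A: A[2] -1->35, delta=36, new_sum=17+(36)=53
Option B: A[0] 28->18, delta=-10, new_sum=17+(-10)=7 <-- matches target
Option C: A[1] -11->13, delta=24, new_sum=17+(24)=41
Option D: A[4] 7->32, delta=25, new_sum=17+(25)=42

Answer: B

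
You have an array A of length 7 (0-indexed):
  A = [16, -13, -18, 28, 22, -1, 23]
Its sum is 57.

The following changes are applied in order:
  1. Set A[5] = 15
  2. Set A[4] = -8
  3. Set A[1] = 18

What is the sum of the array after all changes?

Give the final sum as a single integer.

Answer: 74

Derivation:
Initial sum: 57
Change 1: A[5] -1 -> 15, delta = 16, sum = 73
Change 2: A[4] 22 -> -8, delta = -30, sum = 43
Change 3: A[1] -13 -> 18, delta = 31, sum = 74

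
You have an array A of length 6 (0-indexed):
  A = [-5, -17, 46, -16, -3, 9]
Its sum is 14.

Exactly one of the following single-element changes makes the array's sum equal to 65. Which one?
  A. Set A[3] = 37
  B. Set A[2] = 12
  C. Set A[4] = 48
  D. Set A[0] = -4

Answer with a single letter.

Answer: C

Derivation:
Option A: A[3] -16->37, delta=53, new_sum=14+(53)=67
Option B: A[2] 46->12, delta=-34, new_sum=14+(-34)=-20
Option C: A[4] -3->48, delta=51, new_sum=14+(51)=65 <-- matches target
Option D: A[0] -5->-4, delta=1, new_sum=14+(1)=15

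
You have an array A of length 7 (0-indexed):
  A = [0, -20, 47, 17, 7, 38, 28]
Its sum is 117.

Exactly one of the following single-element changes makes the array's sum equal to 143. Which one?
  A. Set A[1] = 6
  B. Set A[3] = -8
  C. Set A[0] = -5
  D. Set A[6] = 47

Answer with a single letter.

Option A: A[1] -20->6, delta=26, new_sum=117+(26)=143 <-- matches target
Option B: A[3] 17->-8, delta=-25, new_sum=117+(-25)=92
Option C: A[0] 0->-5, delta=-5, new_sum=117+(-5)=112
Option D: A[6] 28->47, delta=19, new_sum=117+(19)=136

Answer: A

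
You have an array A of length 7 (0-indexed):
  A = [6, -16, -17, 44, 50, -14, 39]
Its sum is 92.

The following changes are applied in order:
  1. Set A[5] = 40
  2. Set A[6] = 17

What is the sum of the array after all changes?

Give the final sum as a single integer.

Answer: 124

Derivation:
Initial sum: 92
Change 1: A[5] -14 -> 40, delta = 54, sum = 146
Change 2: A[6] 39 -> 17, delta = -22, sum = 124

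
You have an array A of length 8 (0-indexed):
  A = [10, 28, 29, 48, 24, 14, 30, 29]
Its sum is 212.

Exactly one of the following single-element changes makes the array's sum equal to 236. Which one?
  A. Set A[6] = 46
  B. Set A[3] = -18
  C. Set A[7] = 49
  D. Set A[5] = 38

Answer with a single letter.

Option A: A[6] 30->46, delta=16, new_sum=212+(16)=228
Option B: A[3] 48->-18, delta=-66, new_sum=212+(-66)=146
Option C: A[7] 29->49, delta=20, new_sum=212+(20)=232
Option D: A[5] 14->38, delta=24, new_sum=212+(24)=236 <-- matches target

Answer: D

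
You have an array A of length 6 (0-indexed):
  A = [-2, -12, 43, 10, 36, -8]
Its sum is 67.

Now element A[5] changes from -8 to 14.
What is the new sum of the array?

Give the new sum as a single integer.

Old value at index 5: -8
New value at index 5: 14
Delta = 14 - -8 = 22
New sum = old_sum + delta = 67 + (22) = 89

Answer: 89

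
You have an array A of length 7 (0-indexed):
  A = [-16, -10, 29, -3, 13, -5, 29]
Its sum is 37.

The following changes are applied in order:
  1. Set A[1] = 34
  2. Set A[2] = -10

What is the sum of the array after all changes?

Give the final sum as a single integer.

Answer: 42

Derivation:
Initial sum: 37
Change 1: A[1] -10 -> 34, delta = 44, sum = 81
Change 2: A[2] 29 -> -10, delta = -39, sum = 42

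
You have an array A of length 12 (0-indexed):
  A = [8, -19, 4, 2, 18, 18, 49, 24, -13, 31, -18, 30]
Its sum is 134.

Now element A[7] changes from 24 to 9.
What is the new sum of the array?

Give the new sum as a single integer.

Old value at index 7: 24
New value at index 7: 9
Delta = 9 - 24 = -15
New sum = old_sum + delta = 134 + (-15) = 119

Answer: 119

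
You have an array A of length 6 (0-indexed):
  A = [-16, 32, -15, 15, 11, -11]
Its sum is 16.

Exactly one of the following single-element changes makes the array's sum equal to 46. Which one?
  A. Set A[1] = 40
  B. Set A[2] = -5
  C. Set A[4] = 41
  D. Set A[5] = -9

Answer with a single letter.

Answer: C

Derivation:
Option A: A[1] 32->40, delta=8, new_sum=16+(8)=24
Option B: A[2] -15->-5, delta=10, new_sum=16+(10)=26
Option C: A[4] 11->41, delta=30, new_sum=16+(30)=46 <-- matches target
Option D: A[5] -11->-9, delta=2, new_sum=16+(2)=18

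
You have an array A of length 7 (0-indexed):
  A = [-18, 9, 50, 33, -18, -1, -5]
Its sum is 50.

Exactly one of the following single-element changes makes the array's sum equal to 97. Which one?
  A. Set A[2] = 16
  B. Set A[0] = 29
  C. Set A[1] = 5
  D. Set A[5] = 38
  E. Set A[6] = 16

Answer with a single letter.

Answer: B

Derivation:
Option A: A[2] 50->16, delta=-34, new_sum=50+(-34)=16
Option B: A[0] -18->29, delta=47, new_sum=50+(47)=97 <-- matches target
Option C: A[1] 9->5, delta=-4, new_sum=50+(-4)=46
Option D: A[5] -1->38, delta=39, new_sum=50+(39)=89
Option E: A[6] -5->16, delta=21, new_sum=50+(21)=71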